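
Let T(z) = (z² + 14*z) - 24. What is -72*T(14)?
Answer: -26496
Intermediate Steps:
T(z) = -24 + z² + 14*z
-72*T(14) = -72*(-24 + 14² + 14*14) = -72*(-24 + 196 + 196) = -72*368 = -26496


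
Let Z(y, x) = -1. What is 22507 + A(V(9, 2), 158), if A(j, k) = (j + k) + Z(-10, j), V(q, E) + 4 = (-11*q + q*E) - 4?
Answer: 22575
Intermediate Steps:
V(q, E) = -8 - 11*q + E*q (V(q, E) = -4 + ((-11*q + q*E) - 4) = -4 + ((-11*q + E*q) - 4) = -4 + (-4 - 11*q + E*q) = -8 - 11*q + E*q)
A(j, k) = -1 + j + k (A(j, k) = (j + k) - 1 = -1 + j + k)
22507 + A(V(9, 2), 158) = 22507 + (-1 + (-8 - 11*9 + 2*9) + 158) = 22507 + (-1 + (-8 - 99 + 18) + 158) = 22507 + (-1 - 89 + 158) = 22507 + 68 = 22575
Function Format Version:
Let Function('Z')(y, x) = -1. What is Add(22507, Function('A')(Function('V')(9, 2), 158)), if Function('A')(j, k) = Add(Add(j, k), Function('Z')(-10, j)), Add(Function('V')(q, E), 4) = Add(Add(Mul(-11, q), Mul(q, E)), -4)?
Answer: 22575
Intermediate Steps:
Function('V')(q, E) = Add(-8, Mul(-11, q), Mul(E, q)) (Function('V')(q, E) = Add(-4, Add(Add(Mul(-11, q), Mul(q, E)), -4)) = Add(-4, Add(Add(Mul(-11, q), Mul(E, q)), -4)) = Add(-4, Add(-4, Mul(-11, q), Mul(E, q))) = Add(-8, Mul(-11, q), Mul(E, q)))
Function('A')(j, k) = Add(-1, j, k) (Function('A')(j, k) = Add(Add(j, k), -1) = Add(-1, j, k))
Add(22507, Function('A')(Function('V')(9, 2), 158)) = Add(22507, Add(-1, Add(-8, Mul(-11, 9), Mul(2, 9)), 158)) = Add(22507, Add(-1, Add(-8, -99, 18), 158)) = Add(22507, Add(-1, -89, 158)) = Add(22507, 68) = 22575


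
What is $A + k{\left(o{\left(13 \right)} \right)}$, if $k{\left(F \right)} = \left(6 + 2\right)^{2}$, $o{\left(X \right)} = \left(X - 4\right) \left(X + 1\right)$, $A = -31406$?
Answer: $-31342$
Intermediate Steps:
$o{\left(X \right)} = \left(1 + X\right) \left(-4 + X\right)$ ($o{\left(X \right)} = \left(-4 + X\right) \left(1 + X\right) = \left(1 + X\right) \left(-4 + X\right)$)
$k{\left(F \right)} = 64$ ($k{\left(F \right)} = 8^{2} = 64$)
$A + k{\left(o{\left(13 \right)} \right)} = -31406 + 64 = -31342$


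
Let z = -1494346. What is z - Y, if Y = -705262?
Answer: -789084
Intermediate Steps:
z - Y = -1494346 - 1*(-705262) = -1494346 + 705262 = -789084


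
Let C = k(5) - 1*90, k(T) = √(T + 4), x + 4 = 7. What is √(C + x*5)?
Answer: 6*I*√2 ≈ 8.4853*I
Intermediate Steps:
x = 3 (x = -4 + 7 = 3)
k(T) = √(4 + T)
C = -87 (C = √(4 + 5) - 1*90 = √9 - 90 = 3 - 90 = -87)
√(C + x*5) = √(-87 + 3*5) = √(-87 + 15) = √(-72) = 6*I*√2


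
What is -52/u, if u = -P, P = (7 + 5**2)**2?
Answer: 13/256 ≈ 0.050781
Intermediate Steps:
P = 1024 (P = (7 + 25)**2 = 32**2 = 1024)
u = -1024 (u = -1*1024 = -1024)
-52/u = -52/(-1024) = -52*(-1/1024) = 13/256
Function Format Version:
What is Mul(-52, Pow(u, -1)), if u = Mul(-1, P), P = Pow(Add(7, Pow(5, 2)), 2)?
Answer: Rational(13, 256) ≈ 0.050781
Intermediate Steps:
P = 1024 (P = Pow(Add(7, 25), 2) = Pow(32, 2) = 1024)
u = -1024 (u = Mul(-1, 1024) = -1024)
Mul(-52, Pow(u, -1)) = Mul(-52, Pow(-1024, -1)) = Mul(-52, Rational(-1, 1024)) = Rational(13, 256)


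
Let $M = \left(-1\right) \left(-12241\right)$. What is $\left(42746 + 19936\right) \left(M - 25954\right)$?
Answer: $-859558266$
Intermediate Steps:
$M = 12241$
$\left(42746 + 19936\right) \left(M - 25954\right) = \left(42746 + 19936\right) \left(12241 - 25954\right) = 62682 \left(-13713\right) = -859558266$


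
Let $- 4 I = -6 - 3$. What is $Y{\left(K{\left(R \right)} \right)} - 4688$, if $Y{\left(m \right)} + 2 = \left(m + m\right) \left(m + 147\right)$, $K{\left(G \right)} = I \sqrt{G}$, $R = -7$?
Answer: $- \frac{38087}{8} + \frac{1323 i \sqrt{7}}{2} \approx -4760.9 + 1750.2 i$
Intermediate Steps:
$I = \frac{9}{4}$ ($I = - \frac{-6 - 3}{4} = \left(- \frac{1}{4}\right) \left(-9\right) = \frac{9}{4} \approx 2.25$)
$K{\left(G \right)} = \frac{9 \sqrt{G}}{4}$
$Y{\left(m \right)} = -2 + 2 m \left(147 + m\right)$ ($Y{\left(m \right)} = -2 + \left(m + m\right) \left(m + 147\right) = -2 + 2 m \left(147 + m\right)$)
$Y{\left(K{\left(R \right)} \right)} - 4688 = \left(-2 + 2 \left(\frac{9 \sqrt{-7}}{4}\right)^{2} + 294 \frac{9 \sqrt{-7}}{4}\right) - 4688 = \left(-2 + 2 \left(\frac{9 i \sqrt{7}}{4}\right)^{2} + 294 \frac{9 i \sqrt{7}}{4}\right) - 4688 = \left(-2 + 2 \left(- \frac{567}{16}\right) + \frac{1323 i \sqrt{7}}{2}\right) - 4688 = \left(-2 - \frac{567}{8} + \frac{1323 i \sqrt{7}}{2}\right) - 4688 = \left(- \frac{583}{8} + \frac{1323 i \sqrt{7}}{2}\right) - 4688 = - \frac{38087}{8} + \frac{1323 i \sqrt{7}}{2}$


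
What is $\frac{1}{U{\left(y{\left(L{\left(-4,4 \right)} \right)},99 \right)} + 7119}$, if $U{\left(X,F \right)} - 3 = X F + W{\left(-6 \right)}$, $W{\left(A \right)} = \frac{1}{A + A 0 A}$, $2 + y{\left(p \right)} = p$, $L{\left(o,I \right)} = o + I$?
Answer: $\frac{6}{41543} \approx 0.00014443$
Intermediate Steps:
$L{\left(o,I \right)} = I + o$
$y{\left(p \right)} = -2 + p$
$W{\left(A \right)} = \frac{1}{A}$ ($W{\left(A \right)} = \frac{1}{A + 0 A} = \frac{1}{A + 0} = \frac{1}{A}$)
$U{\left(X,F \right)} = \frac{17}{6} + F X$ ($U{\left(X,F \right)} = 3 + \left(X F + \frac{1}{-6}\right) = 3 + \left(F X - \frac{1}{6}\right) = 3 + \left(- \frac{1}{6} + F X\right) = \frac{17}{6} + F X$)
$\frac{1}{U{\left(y{\left(L{\left(-4,4 \right)} \right)},99 \right)} + 7119} = \frac{1}{\left(\frac{17}{6} + 99 \left(-2 + \left(4 - 4\right)\right)\right) + 7119} = \frac{1}{\left(\frac{17}{6} + 99 \left(-2 + 0\right)\right) + 7119} = \frac{1}{\left(\frac{17}{6} + 99 \left(-2\right)\right) + 7119} = \frac{1}{\left(\frac{17}{6} - 198\right) + 7119} = \frac{1}{- \frac{1171}{6} + 7119} = \frac{1}{\frac{41543}{6}} = \frac{6}{41543}$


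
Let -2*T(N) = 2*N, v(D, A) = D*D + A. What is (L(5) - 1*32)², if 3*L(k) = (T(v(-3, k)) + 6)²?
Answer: 1024/9 ≈ 113.78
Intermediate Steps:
v(D, A) = A + D² (v(D, A) = D² + A = A + D²)
T(N) = -N
L(k) = (-3 - k)²/3 (L(k) = (-(k + (-3)²) + 6)²/3 = (-(k + 9) + 6)²/3 = (-(9 + k) + 6)²/3 = ((-9 - k) + 6)²/3 = (-3 - k)²/3)
(L(5) - 1*32)² = ((3 + 5)²/3 - 1*32)² = ((⅓)*8² - 32)² = ((⅓)*64 - 32)² = (64/3 - 32)² = (-32/3)² = 1024/9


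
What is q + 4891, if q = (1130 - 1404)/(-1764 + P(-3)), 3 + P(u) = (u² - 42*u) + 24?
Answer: 3932501/804 ≈ 4891.2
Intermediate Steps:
P(u) = 21 + u² - 42*u (P(u) = -3 + ((u² - 42*u) + 24) = -3 + (24 + u² - 42*u) = 21 + u² - 42*u)
q = 137/804 (q = (1130 - 1404)/(-1764 + (21 + (-3)² - 42*(-3))) = -274/(-1764 + (21 + 9 + 126)) = -274/(-1764 + 156) = -274/(-1608) = -274*(-1/1608) = 137/804 ≈ 0.17040)
q + 4891 = 137/804 + 4891 = 3932501/804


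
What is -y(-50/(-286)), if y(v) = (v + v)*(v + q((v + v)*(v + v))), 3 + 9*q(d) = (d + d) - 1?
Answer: 2231050/26317863 ≈ 0.084773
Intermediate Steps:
q(d) = -4/9 + 2*d/9 (q(d) = -1/3 + ((d + d) - 1)/9 = -1/3 + (2*d - 1)/9 = -1/3 + (-1 + 2*d)/9 = -1/3 + (-1/9 + 2*d/9) = -4/9 + 2*d/9)
y(v) = 2*v*(-4/9 + v + 8*v**2/9) (y(v) = (v + v)*(v + (-4/9 + 2*((v + v)*(v + v))/9)) = (2*v)*(v + (-4/9 + 2*((2*v)*(2*v))/9)) = (2*v)*(v + (-4/9 + 2*(4*v**2)/9)) = (2*v)*(v + (-4/9 + 8*v**2/9)) = (2*v)*(-4/9 + v + 8*v**2/9) = 2*v*(-4/9 + v + 8*v**2/9))
-y(-50/(-286)) = -2*(-50/(-286))*(-4 + 8*(-50/(-286))**2 + 9*(-50/(-286)))/9 = -2*(-50*(-1/286))*(-4 + 8*(-50*(-1/286))**2 + 9*(-50*(-1/286)))/9 = -2*25*(-4 + 8*(25/143)**2 + 9*(25/143))/(9*143) = -2*25*(-4 + 8*(625/20449) + 225/143)/(9*143) = -2*25*(-4 + 5000/20449 + 225/143)/(9*143) = -2*25*(-44621)/(9*143*20449) = -1*(-2231050/26317863) = 2231050/26317863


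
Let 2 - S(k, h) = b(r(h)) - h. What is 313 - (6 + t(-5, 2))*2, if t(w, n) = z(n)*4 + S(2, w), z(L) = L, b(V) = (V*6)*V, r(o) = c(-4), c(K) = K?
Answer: 483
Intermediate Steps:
r(o) = -4
b(V) = 6*V² (b(V) = (6*V)*V = 6*V²)
S(k, h) = -94 + h (S(k, h) = 2 - (6*(-4)² - h) = 2 - (6*16 - h) = 2 - (96 - h) = 2 + (-96 + h) = -94 + h)
t(w, n) = -94 + w + 4*n (t(w, n) = n*4 + (-94 + w) = 4*n + (-94 + w) = -94 + w + 4*n)
313 - (6 + t(-5, 2))*2 = 313 - (6 + (-94 - 5 + 4*2))*2 = 313 - (6 + (-94 - 5 + 8))*2 = 313 - (6 - 91)*2 = 313 - (-85)*2 = 313 - 1*(-170) = 313 + 170 = 483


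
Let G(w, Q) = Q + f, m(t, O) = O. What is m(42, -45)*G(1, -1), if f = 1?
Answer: 0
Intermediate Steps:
G(w, Q) = 1 + Q (G(w, Q) = Q + 1 = 1 + Q)
m(42, -45)*G(1, -1) = -45*(1 - 1) = -45*0 = 0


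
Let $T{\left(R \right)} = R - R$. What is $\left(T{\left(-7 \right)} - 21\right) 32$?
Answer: $-672$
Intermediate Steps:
$T{\left(R \right)} = 0$
$\left(T{\left(-7 \right)} - 21\right) 32 = \left(0 - 21\right) 32 = \left(-21\right) 32 = -672$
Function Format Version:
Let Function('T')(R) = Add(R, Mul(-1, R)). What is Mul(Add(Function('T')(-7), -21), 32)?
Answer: -672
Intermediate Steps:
Function('T')(R) = 0
Mul(Add(Function('T')(-7), -21), 32) = Mul(Add(0, -21), 32) = Mul(-21, 32) = -672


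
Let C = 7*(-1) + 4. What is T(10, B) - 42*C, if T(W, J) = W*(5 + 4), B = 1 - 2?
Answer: 216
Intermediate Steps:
C = -3 (C = -7 + 4 = -3)
B = -1
T(W, J) = 9*W (T(W, J) = W*9 = 9*W)
T(10, B) - 42*C = 9*10 - 42*(-3) = 90 + 126 = 216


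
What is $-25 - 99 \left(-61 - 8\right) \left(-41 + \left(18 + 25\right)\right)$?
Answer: $13637$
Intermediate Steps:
$-25 - 99 \left(-61 - 8\right) \left(-41 + \left(18 + 25\right)\right) = -25 - 99 \left(- 69 \left(-41 + 43\right)\right) = -25 - 99 \left(\left(-69\right) 2\right) = -25 - -13662 = -25 + 13662 = 13637$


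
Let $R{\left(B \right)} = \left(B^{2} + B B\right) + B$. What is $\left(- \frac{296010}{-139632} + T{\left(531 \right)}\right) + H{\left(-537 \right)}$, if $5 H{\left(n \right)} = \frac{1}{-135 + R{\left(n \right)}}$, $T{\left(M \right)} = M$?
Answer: $\frac{17867791608191}{33515519880} \approx 533.12$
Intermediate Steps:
$R{\left(B \right)} = B + 2 B^{2}$ ($R{\left(B \right)} = \left(B^{2} + B^{2}\right) + B = 2 B^{2} + B = B + 2 B^{2}$)
$H{\left(n \right)} = \frac{1}{5 \left(-135 + n \left(1 + 2 n\right)\right)}$
$\left(- \frac{296010}{-139632} + T{\left(531 \right)}\right) + H{\left(-537 \right)} = \left(- \frac{296010}{-139632} + 531\right) + \frac{1}{5 \left(-135 - 537 \left(1 + 2 \left(-537\right)\right)\right)} = \left(\left(-296010\right) \left(- \frac{1}{139632}\right) + 531\right) + \frac{1}{5 \left(-135 - 537 \left(1 - 1074\right)\right)} = \left(\frac{49335}{23272} + 531\right) + \frac{1}{5 \left(-135 - -576201\right)} = \frac{12406767}{23272} + \frac{1}{5 \left(-135 + 576201\right)} = \frac{12406767}{23272} + \frac{1}{5 \cdot 576066} = \frac{12406767}{23272} + \frac{1}{5} \cdot \frac{1}{576066} = \frac{12406767}{23272} + \frac{1}{2880330} = \frac{17867791608191}{33515519880}$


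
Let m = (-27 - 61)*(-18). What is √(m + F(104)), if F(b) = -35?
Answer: √1549 ≈ 39.357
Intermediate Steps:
m = 1584 (m = -88*(-18) = 1584)
√(m + F(104)) = √(1584 - 35) = √1549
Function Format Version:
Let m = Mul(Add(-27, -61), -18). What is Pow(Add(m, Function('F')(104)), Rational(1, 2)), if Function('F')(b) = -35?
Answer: Pow(1549, Rational(1, 2)) ≈ 39.357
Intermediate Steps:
m = 1584 (m = Mul(-88, -18) = 1584)
Pow(Add(m, Function('F')(104)), Rational(1, 2)) = Pow(Add(1584, -35), Rational(1, 2)) = Pow(1549, Rational(1, 2))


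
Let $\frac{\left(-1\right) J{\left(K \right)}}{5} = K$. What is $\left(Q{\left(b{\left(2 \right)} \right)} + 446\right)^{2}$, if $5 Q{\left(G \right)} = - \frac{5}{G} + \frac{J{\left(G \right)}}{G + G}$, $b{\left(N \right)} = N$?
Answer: $198025$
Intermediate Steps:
$J{\left(K \right)} = - 5 K$
$Q{\left(G \right)} = - \frac{1}{2} - \frac{1}{G}$ ($Q{\left(G \right)} = \frac{- \frac{5}{G} + \frac{\left(-5\right) G}{G + G}}{5} = \frac{- \frac{5}{G} + \frac{\left(-5\right) G}{2 G}}{5} = \frac{- \frac{5}{G} + - 5 G \frac{1}{2 G}}{5} = \frac{- \frac{5}{G} - \frac{5}{2}}{5} = \frac{- \frac{5}{2} - \frac{5}{G}}{5} = - \frac{1}{2} - \frac{1}{G}$)
$\left(Q{\left(b{\left(2 \right)} \right)} + 446\right)^{2} = \left(\frac{-2 - 2}{2 \cdot 2} + 446\right)^{2} = \left(\frac{1}{2} \cdot \frac{1}{2} \left(-2 - 2\right) + 446\right)^{2} = \left(\frac{1}{2} \cdot \frac{1}{2} \left(-4\right) + 446\right)^{2} = \left(-1 + 446\right)^{2} = 445^{2} = 198025$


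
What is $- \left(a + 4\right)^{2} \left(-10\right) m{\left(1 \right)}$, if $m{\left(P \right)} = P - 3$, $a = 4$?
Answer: $-1280$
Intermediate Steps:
$m{\left(P \right)} = -3 + P$
$- \left(a + 4\right)^{2} \left(-10\right) m{\left(1 \right)} = - \left(4 + 4\right)^{2} \left(-10\right) \left(-3 + 1\right) = - 8^{2} \left(-10\right) \left(-2\right) = - 64 \left(-10\right) \left(-2\right) = - \left(-640\right) \left(-2\right) = \left(-1\right) 1280 = -1280$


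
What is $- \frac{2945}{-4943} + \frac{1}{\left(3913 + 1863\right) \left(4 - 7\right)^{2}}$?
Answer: $\frac{153097823}{256956912} \approx 0.59581$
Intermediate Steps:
$- \frac{2945}{-4943} + \frac{1}{\left(3913 + 1863\right) \left(4 - 7\right)^{2}} = \left(-2945\right) \left(- \frac{1}{4943}\right) + \frac{1}{5776 \left(-3\right)^{2}} = \frac{2945}{4943} + \frac{1}{5776 \cdot 9} = \frac{2945}{4943} + \frac{1}{5776} \cdot \frac{1}{9} = \frac{2945}{4943} + \frac{1}{51984} = \frac{153097823}{256956912}$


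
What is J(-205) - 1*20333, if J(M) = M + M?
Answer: -20743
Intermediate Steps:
J(M) = 2*M
J(-205) - 1*20333 = 2*(-205) - 1*20333 = -410 - 20333 = -20743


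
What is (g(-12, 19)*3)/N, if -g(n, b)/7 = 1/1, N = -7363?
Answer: 21/7363 ≈ 0.0028521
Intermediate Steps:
g(n, b) = -7 (g(n, b) = -7/1 = -7*1 = -7)
(g(-12, 19)*3)/N = -7*3/(-7363) = -21*(-1/7363) = 21/7363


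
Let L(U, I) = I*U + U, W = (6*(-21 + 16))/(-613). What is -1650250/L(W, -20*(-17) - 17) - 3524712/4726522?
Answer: -239069963829857/2297089692 ≈ -1.0408e+5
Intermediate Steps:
W = 30/613 (W = (6*(-5))*(-1/613) = -30*(-1/613) = 30/613 ≈ 0.048940)
L(U, I) = U + I*U
-1650250/L(W, -20*(-17) - 17) - 3524712/4726522 = -1650250*613/(30*(1 + (-20*(-17) - 17))) - 3524712/4726522 = -1650250*613/(30*(1 + (340 - 17))) - 3524712*1/4726522 = -1650250*613/(30*(1 + 323)) - 1762356/2363261 = -1650250/((30/613)*324) - 1762356/2363261 = -1650250/9720/613 - 1762356/2363261 = -1650250*613/9720 - 1762356/2363261 = -101160325/972 - 1762356/2363261 = -239069963829857/2297089692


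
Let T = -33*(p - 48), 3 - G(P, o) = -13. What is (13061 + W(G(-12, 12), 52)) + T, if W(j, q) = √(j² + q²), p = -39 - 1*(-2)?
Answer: 15866 + 4*√185 ≈ 15920.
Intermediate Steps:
G(P, o) = 16 (G(P, o) = 3 - 1*(-13) = 3 + 13 = 16)
p = -37 (p = -39 + 2 = -37)
T = 2805 (T = -33*(-37 - 48) = -33*(-85) = 2805)
(13061 + W(G(-12, 12), 52)) + T = (13061 + √(16² + 52²)) + 2805 = (13061 + √(256 + 2704)) + 2805 = (13061 + √2960) + 2805 = (13061 + 4*√185) + 2805 = 15866 + 4*√185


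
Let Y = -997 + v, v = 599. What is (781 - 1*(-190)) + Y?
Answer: 573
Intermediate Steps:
Y = -398 (Y = -997 + 599 = -398)
(781 - 1*(-190)) + Y = (781 - 1*(-190)) - 398 = (781 + 190) - 398 = 971 - 398 = 573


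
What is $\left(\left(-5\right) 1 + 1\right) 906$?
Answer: $-3624$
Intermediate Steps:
$\left(\left(-5\right) 1 + 1\right) 906 = \left(-5 + 1\right) 906 = \left(-4\right) 906 = -3624$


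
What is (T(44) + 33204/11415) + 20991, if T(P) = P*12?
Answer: 81890863/3805 ≈ 21522.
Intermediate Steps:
T(P) = 12*P
(T(44) + 33204/11415) + 20991 = (12*44 + 33204/11415) + 20991 = (528 + 33204*(1/11415)) + 20991 = (528 + 11068/3805) + 20991 = 2020108/3805 + 20991 = 81890863/3805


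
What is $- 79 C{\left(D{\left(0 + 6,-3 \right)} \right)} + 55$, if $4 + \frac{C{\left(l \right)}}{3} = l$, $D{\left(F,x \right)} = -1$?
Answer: $1240$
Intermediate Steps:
$C{\left(l \right)} = -12 + 3 l$
$- 79 C{\left(D{\left(0 + 6,-3 \right)} \right)} + 55 = - 79 \left(-12 + 3 \left(-1\right)\right) + 55 = - 79 \left(-12 - 3\right) + 55 = \left(-79\right) \left(-15\right) + 55 = 1185 + 55 = 1240$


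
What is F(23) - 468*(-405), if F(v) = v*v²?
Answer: 201707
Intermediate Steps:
F(v) = v³
F(23) - 468*(-405) = 23³ - 468*(-405) = 12167 + 189540 = 201707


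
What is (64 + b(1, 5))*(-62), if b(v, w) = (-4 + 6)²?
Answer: -4216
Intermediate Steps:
b(v, w) = 4 (b(v, w) = 2² = 4)
(64 + b(1, 5))*(-62) = (64 + 4)*(-62) = 68*(-62) = -4216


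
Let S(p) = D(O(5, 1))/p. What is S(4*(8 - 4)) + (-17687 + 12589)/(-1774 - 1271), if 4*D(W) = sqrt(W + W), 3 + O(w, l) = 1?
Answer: 5098/3045 + I/32 ≈ 1.6742 + 0.03125*I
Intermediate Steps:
O(w, l) = -2 (O(w, l) = -3 + 1 = -2)
D(W) = sqrt(2)*sqrt(W)/4 (D(W) = sqrt(W + W)/4 = sqrt(2*W)/4 = (sqrt(2)*sqrt(W))/4 = sqrt(2)*sqrt(W)/4)
S(p) = I/(2*p) (S(p) = (sqrt(2)*sqrt(-2)/4)/p = (sqrt(2)*(I*sqrt(2))/4)/p = (I/2)/p = I/(2*p))
S(4*(8 - 4)) + (-17687 + 12589)/(-1774 - 1271) = I/(2*((4*(8 - 4)))) + (-17687 + 12589)/(-1774 - 1271) = I/(2*((4*4))) - 5098/(-3045) = (1/2)*I/16 - 5098*(-1/3045) = (1/2)*I*(1/16) + 5098/3045 = I/32 + 5098/3045 = 5098/3045 + I/32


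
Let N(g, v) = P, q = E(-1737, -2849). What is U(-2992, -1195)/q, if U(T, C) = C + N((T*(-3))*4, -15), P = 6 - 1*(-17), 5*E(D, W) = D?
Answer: 5860/1737 ≈ 3.3736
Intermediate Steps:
E(D, W) = D/5
q = -1737/5 (q = (1/5)*(-1737) = -1737/5 ≈ -347.40)
P = 23 (P = 6 + 17 = 23)
N(g, v) = 23
U(T, C) = 23 + C (U(T, C) = C + 23 = 23 + C)
U(-2992, -1195)/q = (23 - 1195)/(-1737/5) = -1172*(-5/1737) = 5860/1737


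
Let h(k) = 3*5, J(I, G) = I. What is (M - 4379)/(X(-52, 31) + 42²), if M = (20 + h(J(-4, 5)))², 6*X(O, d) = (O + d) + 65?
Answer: -4731/2657 ≈ -1.7806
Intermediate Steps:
X(O, d) = 65/6 + O/6 + d/6 (X(O, d) = ((O + d) + 65)/6 = (65 + O + d)/6 = 65/6 + O/6 + d/6)
h(k) = 15
M = 1225 (M = (20 + 15)² = 35² = 1225)
(M - 4379)/(X(-52, 31) + 42²) = (1225 - 4379)/((65/6 + (⅙)*(-52) + (⅙)*31) + 42²) = -3154/((65/6 - 26/3 + 31/6) + 1764) = -3154/(22/3 + 1764) = -3154/5314/3 = -3154*3/5314 = -4731/2657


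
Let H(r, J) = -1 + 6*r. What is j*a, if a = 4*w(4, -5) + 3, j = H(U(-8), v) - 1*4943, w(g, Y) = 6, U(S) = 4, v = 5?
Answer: -132840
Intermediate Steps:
j = -4920 (j = (-1 + 6*4) - 1*4943 = (-1 + 24) - 4943 = 23 - 4943 = -4920)
a = 27 (a = 4*6 + 3 = 24 + 3 = 27)
j*a = -4920*27 = -132840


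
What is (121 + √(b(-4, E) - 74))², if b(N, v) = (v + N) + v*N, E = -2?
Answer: 14569 + 1452*I*√2 ≈ 14569.0 + 2053.4*I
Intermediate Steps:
b(N, v) = N + v + N*v (b(N, v) = (N + v) + N*v = N + v + N*v)
(121 + √(b(-4, E) - 74))² = (121 + √((-4 - 2 - 4*(-2)) - 74))² = (121 + √((-4 - 2 + 8) - 74))² = (121 + √(2 - 74))² = (121 + √(-72))² = (121 + 6*I*√2)²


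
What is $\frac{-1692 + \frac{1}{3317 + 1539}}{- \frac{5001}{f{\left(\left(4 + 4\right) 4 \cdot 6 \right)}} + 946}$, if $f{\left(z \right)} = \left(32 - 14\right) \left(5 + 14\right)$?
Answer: $- \frac{468332007}{257797756} \approx -1.8167$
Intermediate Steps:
$f{\left(z \right)} = 342$ ($f{\left(z \right)} = 18 \cdot 19 = 342$)
$\frac{-1692 + \frac{1}{3317 + 1539}}{- \frac{5001}{f{\left(\left(4 + 4\right) 4 \cdot 6 \right)}} + 946} = \frac{-1692 + \frac{1}{3317 + 1539}}{- \frac{5001}{342} + 946} = \frac{-1692 + \frac{1}{4856}}{\left(-5001\right) \frac{1}{342} + 946} = \frac{-1692 + \frac{1}{4856}}{- \frac{1667}{114} + 946} = - \frac{8216351}{4856 \cdot \frac{106177}{114}} = \left(- \frac{8216351}{4856}\right) \frac{114}{106177} = - \frac{468332007}{257797756}$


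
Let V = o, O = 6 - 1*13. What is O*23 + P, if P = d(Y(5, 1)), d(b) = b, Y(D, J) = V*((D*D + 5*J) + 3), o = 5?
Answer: 4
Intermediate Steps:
O = -7 (O = 6 - 13 = -7)
V = 5
Y(D, J) = 15 + 5*D² + 25*J (Y(D, J) = 5*((D*D + 5*J) + 3) = 5*((D² + 5*J) + 3) = 5*(3 + D² + 5*J) = 15 + 5*D² + 25*J)
P = 165 (P = 15 + 5*5² + 25*1 = 15 + 5*25 + 25 = 15 + 125 + 25 = 165)
O*23 + P = -7*23 + 165 = -161 + 165 = 4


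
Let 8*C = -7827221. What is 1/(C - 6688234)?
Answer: -8/61333093 ≈ -1.3044e-7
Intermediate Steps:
C = -7827221/8 (C = (⅛)*(-7827221) = -7827221/8 ≈ -9.7840e+5)
1/(C - 6688234) = 1/(-7827221/8 - 6688234) = 1/(-61333093/8) = -8/61333093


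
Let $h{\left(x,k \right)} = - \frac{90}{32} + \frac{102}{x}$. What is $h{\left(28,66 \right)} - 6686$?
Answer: $- \frac{748739}{112} \approx -6685.2$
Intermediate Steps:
$h{\left(x,k \right)} = - \frac{45}{16} + \frac{102}{x}$ ($h{\left(x,k \right)} = \left(-90\right) \frac{1}{32} + \frac{102}{x} = - \frac{45}{16} + \frac{102}{x}$)
$h{\left(28,66 \right)} - 6686 = \left(- \frac{45}{16} + \frac{102}{28}\right) - 6686 = \left(- \frac{45}{16} + 102 \cdot \frac{1}{28}\right) - 6686 = \left(- \frac{45}{16} + \frac{51}{14}\right) - 6686 = \frac{93}{112} - 6686 = - \frac{748739}{112}$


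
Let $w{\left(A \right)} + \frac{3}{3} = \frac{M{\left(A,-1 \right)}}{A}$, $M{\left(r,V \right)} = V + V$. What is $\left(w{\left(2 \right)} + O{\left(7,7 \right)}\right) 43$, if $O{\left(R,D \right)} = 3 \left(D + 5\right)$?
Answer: $1462$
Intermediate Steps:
$M{\left(r,V \right)} = 2 V$
$w{\left(A \right)} = -1 - \frac{2}{A}$ ($w{\left(A \right)} = -1 + \frac{2 \left(-1\right)}{A} = -1 - \frac{2}{A}$)
$O{\left(R,D \right)} = 15 + 3 D$ ($O{\left(R,D \right)} = 3 \left(5 + D\right) = 15 + 3 D$)
$\left(w{\left(2 \right)} + O{\left(7,7 \right)}\right) 43 = \left(\frac{-2 - 2}{2} + \left(15 + 3 \cdot 7\right)\right) 43 = \left(\frac{-2 - 2}{2} + \left(15 + 21\right)\right) 43 = \left(\frac{1}{2} \left(-4\right) + 36\right) 43 = \left(-2 + 36\right) 43 = 34 \cdot 43 = 1462$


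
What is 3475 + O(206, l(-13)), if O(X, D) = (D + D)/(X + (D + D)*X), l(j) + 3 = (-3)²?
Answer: 4653031/1339 ≈ 3475.0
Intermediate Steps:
l(j) = 6 (l(j) = -3 + (-3)² = -3 + 9 = 6)
O(X, D) = 2*D/(X + 2*D*X) (O(X, D) = (2*D)/(X + (2*D)*X) = (2*D)/(X + 2*D*X) = 2*D/(X + 2*D*X))
3475 + O(206, l(-13)) = 3475 + 2*6/(206*(1 + 2*6)) = 3475 + 2*6*(1/206)/(1 + 12) = 3475 + 2*6*(1/206)/13 = 3475 + 2*6*(1/206)*(1/13) = 3475 + 6/1339 = 4653031/1339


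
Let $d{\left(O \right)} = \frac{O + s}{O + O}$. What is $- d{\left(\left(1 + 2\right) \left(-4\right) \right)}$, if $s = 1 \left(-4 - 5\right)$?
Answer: $- \frac{7}{8} \approx -0.875$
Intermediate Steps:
$s = -9$ ($s = 1 \left(-9\right) = -9$)
$d{\left(O \right)} = \frac{-9 + O}{2 O}$ ($d{\left(O \right)} = \frac{O - 9}{O + O} = \frac{-9 + O}{2 O}$)
$- d{\left(\left(1 + 2\right) \left(-4\right) \right)} = - \frac{-9 + \left(1 + 2\right) \left(-4\right)}{2 \left(1 + 2\right) \left(-4\right)} = - \frac{-9 + 3 \left(-4\right)}{2 \cdot 3 \left(-4\right)} = - \frac{-9 - 12}{2 \left(-12\right)} = - \frac{\left(-1\right) \left(-21\right)}{2 \cdot 12} = \left(-1\right) \frac{7}{8} = - \frac{7}{8}$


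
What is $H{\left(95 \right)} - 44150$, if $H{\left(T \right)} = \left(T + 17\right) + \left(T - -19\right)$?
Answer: $-43924$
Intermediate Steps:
$H{\left(T \right)} = 36 + 2 T$ ($H{\left(T \right)} = \left(17 + T\right) + \left(T + 19\right) = \left(17 + T\right) + \left(19 + T\right) = 36 + 2 T$)
$H{\left(95 \right)} - 44150 = \left(36 + 2 \cdot 95\right) - 44150 = \left(36 + 190\right) - 44150 = 226 - 44150 = -43924$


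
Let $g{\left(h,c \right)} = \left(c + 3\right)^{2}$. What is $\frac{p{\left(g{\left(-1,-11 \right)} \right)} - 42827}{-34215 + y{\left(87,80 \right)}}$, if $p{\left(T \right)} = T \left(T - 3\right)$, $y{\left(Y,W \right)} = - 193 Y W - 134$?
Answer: $\frac{38923}{1377629} \approx 0.028254$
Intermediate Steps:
$y{\left(Y,W \right)} = -134 - 193 W Y$ ($y{\left(Y,W \right)} = - 193 W Y - 134 = -134 - 193 W Y$)
$g{\left(h,c \right)} = \left(3 + c\right)^{2}$
$p{\left(T \right)} = T \left(-3 + T\right)$
$\frac{p{\left(g{\left(-1,-11 \right)} \right)} - 42827}{-34215 + y{\left(87,80 \right)}} = \frac{\left(3 - 11\right)^{2} \left(-3 + \left(3 - 11\right)^{2}\right) - 42827}{-34215 - \left(134 + 15440 \cdot 87\right)} = \frac{\left(-8\right)^{2} \left(-3 + \left(-8\right)^{2}\right) - 42827}{-34215 - 1343414} = \frac{64 \left(-3 + 64\right) - 42827}{-34215 - 1343414} = \frac{64 \cdot 61 - 42827}{-1377629} = \left(3904 - 42827\right) \left(- \frac{1}{1377629}\right) = \left(-38923\right) \left(- \frac{1}{1377629}\right) = \frac{38923}{1377629}$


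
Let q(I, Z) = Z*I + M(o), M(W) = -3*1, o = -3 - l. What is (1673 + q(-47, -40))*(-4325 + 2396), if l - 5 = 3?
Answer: -6847950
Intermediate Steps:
l = 8 (l = 5 + 3 = 8)
o = -11 (o = -3 - 1*8 = -3 - 8 = -11)
M(W) = -3
q(I, Z) = -3 + I*Z (q(I, Z) = Z*I - 3 = I*Z - 3 = -3 + I*Z)
(1673 + q(-47, -40))*(-4325 + 2396) = (1673 + (-3 - 47*(-40)))*(-4325 + 2396) = (1673 + (-3 + 1880))*(-1929) = (1673 + 1877)*(-1929) = 3550*(-1929) = -6847950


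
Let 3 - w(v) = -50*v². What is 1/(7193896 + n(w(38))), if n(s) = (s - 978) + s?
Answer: 1/7337324 ≈ 1.3629e-7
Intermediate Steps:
w(v) = 3 + 50*v² (w(v) = 3 - (-50)*v² = 3 + 50*v²)
n(s) = -978 + 2*s (n(s) = (-978 + s) + s = -978 + 2*s)
1/(7193896 + n(w(38))) = 1/(7193896 + (-978 + 2*(3 + 50*38²))) = 1/(7193896 + (-978 + 2*(3 + 50*1444))) = 1/(7193896 + (-978 + 2*(3 + 72200))) = 1/(7193896 + (-978 + 2*72203)) = 1/(7193896 + (-978 + 144406)) = 1/(7193896 + 143428) = 1/7337324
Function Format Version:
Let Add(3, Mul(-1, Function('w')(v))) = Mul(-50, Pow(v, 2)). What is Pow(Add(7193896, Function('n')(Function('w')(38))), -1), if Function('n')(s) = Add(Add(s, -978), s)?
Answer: Rational(1, 7337324) ≈ 1.3629e-7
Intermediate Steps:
Function('w')(v) = Add(3, Mul(50, Pow(v, 2))) (Function('w')(v) = Add(3, Mul(-1, Mul(-50, Pow(v, 2)))) = Add(3, Mul(50, Pow(v, 2))))
Function('n')(s) = Add(-978, Mul(2, s)) (Function('n')(s) = Add(Add(-978, s), s) = Add(-978, Mul(2, s)))
Pow(Add(7193896, Function('n')(Function('w')(38))), -1) = Pow(Add(7193896, Add(-978, Mul(2, Add(3, Mul(50, Pow(38, 2)))))), -1) = Pow(Add(7193896, Add(-978, Mul(2, Add(3, Mul(50, 1444))))), -1) = Pow(Add(7193896, Add(-978, Mul(2, Add(3, 72200)))), -1) = Pow(Add(7193896, Add(-978, Mul(2, 72203))), -1) = Pow(Add(7193896, Add(-978, 144406)), -1) = Pow(Add(7193896, 143428), -1) = Pow(7337324, -1) = Rational(1, 7337324)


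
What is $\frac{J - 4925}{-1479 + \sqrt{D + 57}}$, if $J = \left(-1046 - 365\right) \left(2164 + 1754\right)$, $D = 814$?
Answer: $\frac{8183636817}{2186570} + \frac{5533223 \sqrt{871}}{2186570} \approx 3817.4$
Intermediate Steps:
$J = -5528298$ ($J = \left(-1411\right) 3918 = -5528298$)
$\frac{J - 4925}{-1479 + \sqrt{D + 57}} = \frac{-5528298 - 4925}{-1479 + \sqrt{814 + 57}} = - \frac{5533223}{-1479 + \sqrt{871}}$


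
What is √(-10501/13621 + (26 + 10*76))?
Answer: √145684835705/13621 ≈ 28.022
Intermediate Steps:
√(-10501/13621 + (26 + 10*76)) = √(-10501*1/13621 + (26 + 760)) = √(-10501/13621 + 786) = √(10695605/13621) = √145684835705/13621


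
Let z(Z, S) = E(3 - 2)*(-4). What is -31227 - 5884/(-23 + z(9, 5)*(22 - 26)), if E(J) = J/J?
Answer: -212705/7 ≈ -30386.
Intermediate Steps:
E(J) = 1
z(Z, S) = -4 (z(Z, S) = 1*(-4) = -4)
-31227 - 5884/(-23 + z(9, 5)*(22 - 26)) = -31227 - 5884/(-23 - 4*(22 - 26)) = -31227 - 5884/(-23 - 4*(-4)) = -31227 - 5884/(-23 + 16) = -31227 - 5884/(-7) = -31227 - 5884*(-1)/7 = -31227 - 1*(-5884/7) = -31227 + 5884/7 = -212705/7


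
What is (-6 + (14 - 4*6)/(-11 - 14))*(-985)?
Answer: 5516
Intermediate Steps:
(-6 + (14 - 4*6)/(-11 - 14))*(-985) = (-6 + (14 - 24)/(-25))*(-985) = (-6 - 10*(-1/25))*(-985) = (-6 + 2/5)*(-985) = -28/5*(-985) = 5516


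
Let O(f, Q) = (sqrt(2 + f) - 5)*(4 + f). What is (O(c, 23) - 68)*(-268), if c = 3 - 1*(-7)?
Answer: 36984 - 7504*sqrt(3) ≈ 23987.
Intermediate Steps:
c = 10 (c = 3 + 7 = 10)
O(f, Q) = (-5 + sqrt(2 + f))*(4 + f)
(O(c, 23) - 68)*(-268) = ((-20 - 5*10 + 4*sqrt(2 + 10) + 10*sqrt(2 + 10)) - 68)*(-268) = ((-20 - 50 + 4*sqrt(12) + 10*sqrt(12)) - 68)*(-268) = ((-20 - 50 + 4*(2*sqrt(3)) + 10*(2*sqrt(3))) - 68)*(-268) = ((-20 - 50 + 8*sqrt(3) + 20*sqrt(3)) - 68)*(-268) = ((-70 + 28*sqrt(3)) - 68)*(-268) = (-138 + 28*sqrt(3))*(-268) = 36984 - 7504*sqrt(3)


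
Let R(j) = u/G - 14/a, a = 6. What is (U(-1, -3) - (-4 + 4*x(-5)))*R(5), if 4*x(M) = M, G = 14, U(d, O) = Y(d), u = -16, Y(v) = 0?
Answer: -219/7 ≈ -31.286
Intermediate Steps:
U(d, O) = 0
x(M) = M/4
R(j) = -73/21 (R(j) = -16/14 - 14/6 = -16*1/14 - 14*⅙ = -8/7 - 7/3 = -73/21)
(U(-1, -3) - (-4 + 4*x(-5)))*R(5) = (0 - (-4 + 4*((¼)*(-5))))*(-73/21) = (0 - (-4 + 4*(-5/4)))*(-73/21) = (0 - (-4 - 5))*(-73/21) = (0 - 1*(-9))*(-73/21) = (0 + 9)*(-73/21) = 9*(-73/21) = -219/7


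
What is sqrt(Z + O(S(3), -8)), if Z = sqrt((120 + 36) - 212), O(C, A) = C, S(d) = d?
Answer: sqrt(3 + 2*I*sqrt(14)) ≈ 2.3518 + 1.591*I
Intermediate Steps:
Z = 2*I*sqrt(14) (Z = sqrt(156 - 212) = sqrt(-56) = 2*I*sqrt(14) ≈ 7.4833*I)
sqrt(Z + O(S(3), -8)) = sqrt(2*I*sqrt(14) + 3) = sqrt(3 + 2*I*sqrt(14))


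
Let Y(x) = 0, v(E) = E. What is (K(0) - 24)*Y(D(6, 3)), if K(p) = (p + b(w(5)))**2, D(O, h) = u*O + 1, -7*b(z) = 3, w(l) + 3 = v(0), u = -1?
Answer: 0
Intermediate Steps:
w(l) = -3 (w(l) = -3 + 0 = -3)
b(z) = -3/7 (b(z) = -1/7*3 = -3/7)
D(O, h) = 1 - O (D(O, h) = -O + 1 = 1 - O)
K(p) = (-3/7 + p)**2 (K(p) = (p - 3/7)**2 = (-3/7 + p)**2)
(K(0) - 24)*Y(D(6, 3)) = ((-3 + 7*0)**2/49 - 24)*0 = ((-3 + 0)**2/49 - 24)*0 = ((1/49)*(-3)**2 - 24)*0 = ((1/49)*9 - 24)*0 = (9/49 - 24)*0 = -1167/49*0 = 0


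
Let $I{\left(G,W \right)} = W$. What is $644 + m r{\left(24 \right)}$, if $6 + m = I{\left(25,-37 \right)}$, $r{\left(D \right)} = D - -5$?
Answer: $-603$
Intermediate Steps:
$r{\left(D \right)} = 5 + D$ ($r{\left(D \right)} = D + 5 = 5 + D$)
$m = -43$ ($m = -6 - 37 = -43$)
$644 + m r{\left(24 \right)} = 644 - 43 \left(5 + 24\right) = 644 - 1247 = -603$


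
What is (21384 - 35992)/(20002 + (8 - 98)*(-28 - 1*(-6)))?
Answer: -7304/10991 ≈ -0.66454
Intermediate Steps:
(21384 - 35992)/(20002 + (8 - 98)*(-28 - 1*(-6))) = -14608/(20002 - 90*(-28 + 6)) = -14608/(20002 - 90*(-22)) = -14608/(20002 + 1980) = -14608/21982 = -14608*1/21982 = -7304/10991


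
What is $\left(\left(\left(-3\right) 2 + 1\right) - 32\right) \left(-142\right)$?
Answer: $5254$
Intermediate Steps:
$\left(\left(\left(-3\right) 2 + 1\right) - 32\right) \left(-142\right) = \left(\left(-6 + 1\right) - 32\right) \left(-142\right) = \left(-5 - 32\right) \left(-142\right) = \left(-37\right) \left(-142\right) = 5254$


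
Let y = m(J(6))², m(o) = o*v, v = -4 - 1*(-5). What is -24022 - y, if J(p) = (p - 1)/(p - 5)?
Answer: -24047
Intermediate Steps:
J(p) = (-1 + p)/(-5 + p)
v = 1 (v = -4 + 5 = 1)
m(o) = o (m(o) = o*1 = o)
y = 25 (y = ((-1 + 6)/(-5 + 6))² = (5/1)² = (1*5)² = 5² = 25)
-24022 - y = -24022 - 1*25 = -24022 - 25 = -24047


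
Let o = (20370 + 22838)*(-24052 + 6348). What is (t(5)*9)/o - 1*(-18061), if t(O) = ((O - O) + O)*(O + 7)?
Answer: 3453960498953/191238608 ≈ 18061.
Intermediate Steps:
o = -764954432 (o = 43208*(-17704) = -764954432)
t(O) = O*(7 + O) (t(O) = (0 + O)*(7 + O) = O*(7 + O))
(t(5)*9)/o - 1*(-18061) = ((5*(7 + 5))*9)/(-764954432) - 1*(-18061) = ((5*12)*9)*(-1/764954432) + 18061 = (60*9)*(-1/764954432) + 18061 = 540*(-1/764954432) + 18061 = -135/191238608 + 18061 = 3453960498953/191238608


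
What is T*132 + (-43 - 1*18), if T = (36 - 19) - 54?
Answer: -4945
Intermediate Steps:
T = -37 (T = 17 - 54 = -37)
T*132 + (-43 - 1*18) = -37*132 + (-43 - 1*18) = -4884 + (-43 - 18) = -4884 - 61 = -4945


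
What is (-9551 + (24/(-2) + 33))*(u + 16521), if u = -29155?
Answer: 120402020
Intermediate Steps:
(-9551 + (24/(-2) + 33))*(u + 16521) = (-9551 + (24/(-2) + 33))*(-29155 + 16521) = (-9551 + (-½*24 + 33))*(-12634) = (-9551 + (-12 + 33))*(-12634) = (-9551 + 21)*(-12634) = -9530*(-12634) = 120402020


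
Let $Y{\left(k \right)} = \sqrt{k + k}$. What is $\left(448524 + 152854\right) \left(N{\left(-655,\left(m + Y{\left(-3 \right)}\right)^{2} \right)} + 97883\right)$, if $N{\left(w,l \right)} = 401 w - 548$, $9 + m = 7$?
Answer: $-99419810960$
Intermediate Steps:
$Y{\left(k \right)} = \sqrt{2} \sqrt{k}$ ($Y{\left(k \right)} = \sqrt{2 k} = \sqrt{2} \sqrt{k}$)
$m = -2$ ($m = -9 + 7 = -2$)
$N{\left(w,l \right)} = -548 + 401 w$
$\left(448524 + 152854\right) \left(N{\left(-655,\left(m + Y{\left(-3 \right)}\right)^{2} \right)} + 97883\right) = \left(448524 + 152854\right) \left(\left(-548 + 401 \left(-655\right)\right) + 97883\right) = 601378 \left(\left(-548 - 262655\right) + 97883\right) = 601378 \left(-263203 + 97883\right) = 601378 \left(-165320\right) = -99419810960$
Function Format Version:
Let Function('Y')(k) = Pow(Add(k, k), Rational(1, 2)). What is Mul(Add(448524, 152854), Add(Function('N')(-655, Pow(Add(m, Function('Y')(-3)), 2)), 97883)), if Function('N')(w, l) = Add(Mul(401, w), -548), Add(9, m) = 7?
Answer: -99419810960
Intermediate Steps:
Function('Y')(k) = Mul(Pow(2, Rational(1, 2)), Pow(k, Rational(1, 2))) (Function('Y')(k) = Pow(Mul(2, k), Rational(1, 2)) = Mul(Pow(2, Rational(1, 2)), Pow(k, Rational(1, 2))))
m = -2 (m = Add(-9, 7) = -2)
Function('N')(w, l) = Add(-548, Mul(401, w))
Mul(Add(448524, 152854), Add(Function('N')(-655, Pow(Add(m, Function('Y')(-3)), 2)), 97883)) = Mul(Add(448524, 152854), Add(Add(-548, Mul(401, -655)), 97883)) = Mul(601378, Add(Add(-548, -262655), 97883)) = Mul(601378, Add(-263203, 97883)) = Mul(601378, -165320) = -99419810960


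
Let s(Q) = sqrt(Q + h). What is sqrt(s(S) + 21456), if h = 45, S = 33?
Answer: sqrt(21456 + sqrt(78)) ≈ 146.51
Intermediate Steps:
s(Q) = sqrt(45 + Q) (s(Q) = sqrt(Q + 45) = sqrt(45 + Q))
sqrt(s(S) + 21456) = sqrt(sqrt(45 + 33) + 21456) = sqrt(sqrt(78) + 21456) = sqrt(21456 + sqrt(78))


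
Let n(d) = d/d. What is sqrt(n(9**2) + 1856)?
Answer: sqrt(1857) ≈ 43.093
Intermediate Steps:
n(d) = 1
sqrt(n(9**2) + 1856) = sqrt(1 + 1856) = sqrt(1857)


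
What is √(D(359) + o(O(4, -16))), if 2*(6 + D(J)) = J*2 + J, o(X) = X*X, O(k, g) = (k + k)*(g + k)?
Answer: √38994/2 ≈ 98.734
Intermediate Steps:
O(k, g) = 2*k*(g + k) (O(k, g) = (2*k)*(g + k) = 2*k*(g + k))
o(X) = X²
D(J) = -6 + 3*J/2 (D(J) = -6 + (J*2 + J)/2 = -6 + (2*J + J)/2 = -6 + (3*J)/2 = -6 + 3*J/2)
√(D(359) + o(O(4, -16))) = √((-6 + (3/2)*359) + (2*4*(-16 + 4))²) = √((-6 + 1077/2) + (2*4*(-12))²) = √(1065/2 + (-96)²) = √(1065/2 + 9216) = √(19497/2) = √38994/2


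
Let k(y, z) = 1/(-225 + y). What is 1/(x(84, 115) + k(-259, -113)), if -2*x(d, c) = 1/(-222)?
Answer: 26862/5 ≈ 5372.4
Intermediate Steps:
x(d, c) = 1/444 (x(d, c) = -1/2/(-222) = -1/2*(-1/222) = 1/444)
1/(x(84, 115) + k(-259, -113)) = 1/(1/444 + 1/(-225 - 259)) = 1/(1/444 + 1/(-484)) = 1/(1/444 - 1/484) = 1/(5/26862) = 26862/5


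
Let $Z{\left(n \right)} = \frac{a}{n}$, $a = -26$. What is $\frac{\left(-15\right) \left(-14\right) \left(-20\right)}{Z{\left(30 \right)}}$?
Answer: $\frac{63000}{13} \approx 4846.2$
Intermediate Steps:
$Z{\left(n \right)} = - \frac{26}{n}$
$\frac{\left(-15\right) \left(-14\right) \left(-20\right)}{Z{\left(30 \right)}} = \frac{\left(-15\right) \left(-14\right) \left(-20\right)}{\left(-26\right) \frac{1}{30}} = \frac{210 \left(-20\right)}{\left(-26\right) \frac{1}{30}} = - \frac{4200}{- \frac{13}{15}} = \left(-4200\right) \left(- \frac{15}{13}\right) = \frac{63000}{13}$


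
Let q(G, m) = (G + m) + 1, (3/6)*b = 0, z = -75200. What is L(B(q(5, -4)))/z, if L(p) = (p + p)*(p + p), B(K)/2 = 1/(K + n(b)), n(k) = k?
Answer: -1/18800 ≈ -5.3191e-5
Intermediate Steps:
b = 0 (b = 2*0 = 0)
q(G, m) = 1 + G + m
B(K) = 2/K (B(K) = 2/(K + 0) = 2/K)
L(p) = 4*p**2 (L(p) = (2*p)*(2*p) = 4*p**2)
L(B(q(5, -4)))/z = (4*(2/(1 + 5 - 4))**2)/(-75200) = (4*(2/2)**2)*(-1/75200) = (4*(2*(1/2))**2)*(-1/75200) = (4*1**2)*(-1/75200) = (4*1)*(-1/75200) = 4*(-1/75200) = -1/18800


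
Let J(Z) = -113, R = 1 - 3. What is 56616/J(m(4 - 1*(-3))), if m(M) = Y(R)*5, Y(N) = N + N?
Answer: -56616/113 ≈ -501.03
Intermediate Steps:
R = -2
Y(N) = 2*N
m(M) = -20 (m(M) = (2*(-2))*5 = -4*5 = -20)
56616/J(m(4 - 1*(-3))) = 56616/(-113) = 56616*(-1/113) = -56616/113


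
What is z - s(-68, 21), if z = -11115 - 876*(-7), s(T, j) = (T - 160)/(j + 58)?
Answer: -393429/79 ≈ -4980.1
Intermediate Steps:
s(T, j) = (-160 + T)/(58 + j)
z = -4983 (z = -11115 + 6132 = -4983)
z - s(-68, 21) = -4983 - (-160 - 68)/(58 + 21) = -4983 - (-228)/79 = -4983 - 1*(-228/79) = -4983 + 228/79 = -393429/79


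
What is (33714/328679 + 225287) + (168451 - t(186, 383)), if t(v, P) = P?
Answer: 129287561759/328679 ≈ 3.9336e+5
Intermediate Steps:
(33714/328679 + 225287) + (168451 - t(186, 383)) = (33714/328679 + 225287) + (168451 - 1*383) = (33714*(1/328679) + 225287) + (168451 - 383) = (33714/328679 + 225287) + 168068 = 74047139587/328679 + 168068 = 129287561759/328679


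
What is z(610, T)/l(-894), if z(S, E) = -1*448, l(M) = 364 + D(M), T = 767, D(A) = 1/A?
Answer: -400512/325415 ≈ -1.2308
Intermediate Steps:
l(M) = 364 + 1/M
z(S, E) = -448
z(610, T)/l(-894) = -448/(364 + 1/(-894)) = -448/(364 - 1/894) = -448/325415/894 = -448*894/325415 = -400512/325415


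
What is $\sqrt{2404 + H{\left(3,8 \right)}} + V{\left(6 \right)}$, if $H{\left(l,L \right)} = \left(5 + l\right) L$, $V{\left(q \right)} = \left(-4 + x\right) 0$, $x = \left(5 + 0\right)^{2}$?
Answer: $2 \sqrt{617} \approx 49.679$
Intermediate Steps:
$x = 25$ ($x = 5^{2} = 25$)
$V{\left(q \right)} = 0$ ($V{\left(q \right)} = \left(-4 + 25\right) 0 = 21 \cdot 0 = 0$)
$H{\left(l,L \right)} = L \left(5 + l\right)$
$\sqrt{2404 + H{\left(3,8 \right)}} + V{\left(6 \right)} = \sqrt{2404 + 8 \left(5 + 3\right)} + 0 = \sqrt{2404 + 8 \cdot 8} + 0 = \sqrt{2404 + 64} + 0 = \sqrt{2468} + 0 = 2 \sqrt{617} + 0 = 2 \sqrt{617}$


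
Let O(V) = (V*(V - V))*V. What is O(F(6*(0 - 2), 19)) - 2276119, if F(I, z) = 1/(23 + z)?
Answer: -2276119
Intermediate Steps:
O(V) = 0 (O(V) = (V*0)*V = 0*V = 0)
O(F(6*(0 - 2), 19)) - 2276119 = 0 - 2276119 = -2276119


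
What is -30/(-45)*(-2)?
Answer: -4/3 ≈ -1.3333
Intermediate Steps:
-30/(-45)*(-2) = -30*(-1/45)*(-2) = (⅔)*(-2) = -4/3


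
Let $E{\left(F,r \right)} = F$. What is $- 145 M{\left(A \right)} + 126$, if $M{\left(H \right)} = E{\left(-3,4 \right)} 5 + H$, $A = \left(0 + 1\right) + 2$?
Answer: $1866$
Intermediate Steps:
$A = 3$ ($A = 1 + 2 = 3$)
$M{\left(H \right)} = -15 + H$ ($M{\left(H \right)} = \left(-3\right) 5 + H = -15 + H$)
$- 145 M{\left(A \right)} + 126 = - 145 \left(-15 + 3\right) + 126 = \left(-145\right) \left(-12\right) + 126 = 1740 + 126 = 1866$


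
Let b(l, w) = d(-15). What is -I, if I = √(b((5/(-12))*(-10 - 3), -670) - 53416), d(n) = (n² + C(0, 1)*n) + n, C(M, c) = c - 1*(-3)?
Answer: -I*√53266 ≈ -230.79*I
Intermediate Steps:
C(M, c) = 3 + c (C(M, c) = c + 3 = 3 + c)
d(n) = n² + 5*n (d(n) = (n² + (3 + 1)*n) + n = (n² + 4*n) + n = n² + 5*n)
b(l, w) = 150 (b(l, w) = -15*(5 - 15) = -15*(-10) = 150)
I = I*√53266 (I = √(150 - 53416) = √(-53266) = I*√53266 ≈ 230.79*I)
-I = -I*√53266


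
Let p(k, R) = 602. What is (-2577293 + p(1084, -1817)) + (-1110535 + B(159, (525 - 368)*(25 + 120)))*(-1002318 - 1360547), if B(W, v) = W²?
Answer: 2564306116019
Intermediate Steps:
(-2577293 + p(1084, -1817)) + (-1110535 + B(159, (525 - 368)*(25 + 120)))*(-1002318 - 1360547) = (-2577293 + 602) + (-1110535 + 159²)*(-1002318 - 1360547) = -2576691 + (-1110535 + 25281)*(-2362865) = -2576691 - 1085254*(-2362865) = -2576691 + 2564308692710 = 2564306116019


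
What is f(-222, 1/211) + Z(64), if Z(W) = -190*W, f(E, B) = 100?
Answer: -12060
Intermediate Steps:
f(-222, 1/211) + Z(64) = 100 - 190*64 = 100 - 12160 = -12060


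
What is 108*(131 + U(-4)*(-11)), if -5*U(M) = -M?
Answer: 75492/5 ≈ 15098.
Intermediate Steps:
U(M) = M/5 (U(M) = -(-1)*M/5 = M/5)
108*(131 + U(-4)*(-11)) = 108*(131 + ((⅕)*(-4))*(-11)) = 108*(131 - ⅘*(-11)) = 108*(131 + 44/5) = 108*(699/5) = 75492/5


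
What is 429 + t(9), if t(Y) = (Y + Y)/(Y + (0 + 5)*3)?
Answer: 1719/4 ≈ 429.75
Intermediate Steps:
t(Y) = 2*Y/(15 + Y) (t(Y) = (2*Y)/(Y + 5*3) = (2*Y)/(Y + 15) = (2*Y)/(15 + Y) = 2*Y/(15 + Y))
429 + t(9) = 429 + 2*9/(15 + 9) = 429 + 2*9/24 = 429 + 2*9*(1/24) = 429 + ¾ = 1719/4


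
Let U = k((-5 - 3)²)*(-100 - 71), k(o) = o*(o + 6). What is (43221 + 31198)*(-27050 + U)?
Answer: -59023941470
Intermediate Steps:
k(o) = o*(6 + o)
U = -766080 (U = ((-5 - 3)²*(6 + (-5 - 3)²))*(-100 - 71) = ((-8)²*(6 + (-8)²))*(-171) = (64*(6 + 64))*(-171) = (64*70)*(-171) = 4480*(-171) = -766080)
(43221 + 31198)*(-27050 + U) = (43221 + 31198)*(-27050 - 766080) = 74419*(-793130) = -59023941470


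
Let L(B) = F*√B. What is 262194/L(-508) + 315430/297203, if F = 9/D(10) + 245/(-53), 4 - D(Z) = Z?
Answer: 315430/297203 + 13896282*I*√127/82423 ≈ 1.0613 + 1900.0*I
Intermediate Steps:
D(Z) = 4 - Z
F = -649/106 (F = 9/(4 - 1*10) + 245/(-53) = 9/(4 - 10) + 245*(-1/53) = 9/(-6) - 245/53 = 9*(-⅙) - 245/53 = -3/2 - 245/53 = -649/106 ≈ -6.1226)
L(B) = -649*√B/106
262194/L(-508) + 315430/297203 = 262194/((-649*I*√127/53)) + 315430/297203 = 262194*(53*I*√127/82423) + 315430/297203 = 13896282*I*√127/82423 + 315430/297203 = 315430/297203 + 13896282*I*√127/82423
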